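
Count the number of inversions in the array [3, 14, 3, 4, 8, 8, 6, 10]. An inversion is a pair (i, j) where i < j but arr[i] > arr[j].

Finding inversions in [3, 14, 3, 4, 8, 8, 6, 10]:

(1, 2): arr[1]=14 > arr[2]=3
(1, 3): arr[1]=14 > arr[3]=4
(1, 4): arr[1]=14 > arr[4]=8
(1, 5): arr[1]=14 > arr[5]=8
(1, 6): arr[1]=14 > arr[6]=6
(1, 7): arr[1]=14 > arr[7]=10
(4, 6): arr[4]=8 > arr[6]=6
(5, 6): arr[5]=8 > arr[6]=6

Total inversions: 8

The array has 8 inversion(s): (1,2), (1,3), (1,4), (1,5), (1,6), (1,7), (4,6), (5,6). Each pair (i,j) satisfies i < j and arr[i] > arr[j].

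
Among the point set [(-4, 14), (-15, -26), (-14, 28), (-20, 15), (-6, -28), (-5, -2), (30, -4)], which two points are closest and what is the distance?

Computing all pairwise distances among 7 points:

d((-4, 14), (-15, -26)) = 41.4849
d((-4, 14), (-14, 28)) = 17.2047
d((-4, 14), (-20, 15)) = 16.0312
d((-4, 14), (-6, -28)) = 42.0476
d((-4, 14), (-5, -2)) = 16.0312
d((-4, 14), (30, -4)) = 38.4708
d((-15, -26), (-14, 28)) = 54.0093
d((-15, -26), (-20, 15)) = 41.3038
d((-15, -26), (-6, -28)) = 9.2195 <-- minimum
d((-15, -26), (-5, -2)) = 26.0
d((-15, -26), (30, -4)) = 50.0899
d((-14, 28), (-20, 15)) = 14.3178
d((-14, 28), (-6, -28)) = 56.5685
d((-14, 28), (-5, -2)) = 31.3209
d((-14, 28), (30, -4)) = 54.4059
d((-20, 15), (-6, -28)) = 45.2217
d((-20, 15), (-5, -2)) = 22.6716
d((-20, 15), (30, -4)) = 53.4883
d((-6, -28), (-5, -2)) = 26.0192
d((-6, -28), (30, -4)) = 43.2666
d((-5, -2), (30, -4)) = 35.0571

Closest pair: (-15, -26) and (-6, -28) with distance 9.2195

The closest pair is (-15, -26) and (-6, -28) with Euclidean distance 9.2195. For 7 points, brute-force pairwise comparison is shown above. For large n, the divide-and-conquer algorithm (sort by x, recurse on halves, check the dividing strip) achieves O(n log n).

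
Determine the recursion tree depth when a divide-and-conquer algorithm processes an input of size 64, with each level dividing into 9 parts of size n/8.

For divide and conquer with division factor 8:

Problem sizes at each level:
Level 0: 64
Level 1: 8
Level 2: 1

The root is level 0 and the size-1 base case is level 2 (the tree spans levels 0 through 2, i.e. 3 levels counting the root), so the depth is the number of divisions: log_8(64) = 2

The recursion tree depth is log_8(64) = 2. At each level, the problem size is divided by 8, so it takes 2 divisions to reduce to a base case of size 1. The algorithm makes 9 recursive calls at each level.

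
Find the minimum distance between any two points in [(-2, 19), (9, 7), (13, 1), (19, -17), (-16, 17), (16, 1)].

Computing all pairwise distances among 6 points:

d((-2, 19), (9, 7)) = 16.2788
d((-2, 19), (13, 1)) = 23.4307
d((-2, 19), (19, -17)) = 41.6773
d((-2, 19), (-16, 17)) = 14.1421
d((-2, 19), (16, 1)) = 25.4558
d((9, 7), (13, 1)) = 7.2111
d((9, 7), (19, -17)) = 26.0
d((9, 7), (-16, 17)) = 26.9258
d((9, 7), (16, 1)) = 9.2195
d((13, 1), (19, -17)) = 18.9737
d((13, 1), (-16, 17)) = 33.121
d((13, 1), (16, 1)) = 3.0 <-- minimum
d((19, -17), (-16, 17)) = 48.7955
d((19, -17), (16, 1)) = 18.2483
d((-16, 17), (16, 1)) = 35.7771

Closest pair: (13, 1) and (16, 1) with distance 3.0

The closest pair is (13, 1) and (16, 1) with Euclidean distance 3.0. For 6 points, brute-force pairwise comparison is shown above. For large n, the divide-and-conquer algorithm (sort by x, recurse on halves, check the dividing strip) achieves O(n log n).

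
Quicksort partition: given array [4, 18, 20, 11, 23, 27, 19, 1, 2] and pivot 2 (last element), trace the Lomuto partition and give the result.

Lomuto partition with pivot = 2:

Initial array: [4, 18, 20, 11, 23, 27, 19, 1, 2]

arr[0]=4 > 2: no swap
arr[1]=18 > 2: no swap
arr[2]=20 > 2: no swap
arr[3]=11 > 2: no swap
arr[4]=23 > 2: no swap
arr[5]=27 > 2: no swap
arr[6]=19 > 2: no swap
arr[7]=1 <= 2: swap with position 0, array becomes [1, 18, 20, 11, 23, 27, 19, 4, 2]

Place pivot at position 1: [1, 2, 20, 11, 23, 27, 19, 4, 18]
Pivot position: 1

After partitioning with pivot 2, the array becomes [1, 2, 20, 11, 23, 27, 19, 4, 18]. The pivot is placed at index 1. All elements to the left of the pivot are <= 2, and all elements to the right are > 2.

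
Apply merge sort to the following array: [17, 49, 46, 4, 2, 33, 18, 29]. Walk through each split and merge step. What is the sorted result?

Merge sort trace:

Split: [17, 49, 46, 4, 2, 33, 18, 29] -> [17, 49, 46, 4] and [2, 33, 18, 29]
  Split: [17, 49, 46, 4] -> [17, 49] and [46, 4]
    Split: [17, 49] -> [17] and [49]
    Merge: [17] + [49] -> [17, 49]
    Split: [46, 4] -> [46] and [4]
    Merge: [46] + [4] -> [4, 46]
  Merge: [17, 49] + [4, 46] -> [4, 17, 46, 49]
  Split: [2, 33, 18, 29] -> [2, 33] and [18, 29]
    Split: [2, 33] -> [2] and [33]
    Merge: [2] + [33] -> [2, 33]
    Split: [18, 29] -> [18] and [29]
    Merge: [18] + [29] -> [18, 29]
  Merge: [2, 33] + [18, 29] -> [2, 18, 29, 33]
Merge: [4, 17, 46, 49] + [2, 18, 29, 33] -> [2, 4, 17, 18, 29, 33, 46, 49]

Final sorted array: [2, 4, 17, 18, 29, 33, 46, 49]

The merge sort proceeds by recursively splitting the array and merging sorted halves.
After all merges, the sorted array is [2, 4, 17, 18, 29, 33, 46, 49].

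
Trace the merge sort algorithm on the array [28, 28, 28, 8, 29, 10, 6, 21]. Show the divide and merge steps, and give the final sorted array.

Merge sort trace:

Split: [28, 28, 28, 8, 29, 10, 6, 21] -> [28, 28, 28, 8] and [29, 10, 6, 21]
  Split: [28, 28, 28, 8] -> [28, 28] and [28, 8]
    Split: [28, 28] -> [28] and [28]
    Merge: [28] + [28] -> [28, 28]
    Split: [28, 8] -> [28] and [8]
    Merge: [28] + [8] -> [8, 28]
  Merge: [28, 28] + [8, 28] -> [8, 28, 28, 28]
  Split: [29, 10, 6, 21] -> [29, 10] and [6, 21]
    Split: [29, 10] -> [29] and [10]
    Merge: [29] + [10] -> [10, 29]
    Split: [6, 21] -> [6] and [21]
    Merge: [6] + [21] -> [6, 21]
  Merge: [10, 29] + [6, 21] -> [6, 10, 21, 29]
Merge: [8, 28, 28, 28] + [6, 10, 21, 29] -> [6, 8, 10, 21, 28, 28, 28, 29]

Final sorted array: [6, 8, 10, 21, 28, 28, 28, 29]

The merge sort proceeds by recursively splitting the array and merging sorted halves.
After all merges, the sorted array is [6, 8, 10, 21, 28, 28, 28, 29].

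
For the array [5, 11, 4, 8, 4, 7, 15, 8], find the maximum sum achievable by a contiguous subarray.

Using Kadane's algorithm on [5, 11, 4, 8, 4, 7, 15, 8]:

Scanning through the array:
Position 1 (value 11): max_ending_here = 16, max_so_far = 16
Position 2 (value 4): max_ending_here = 20, max_so_far = 20
Position 3 (value 8): max_ending_here = 28, max_so_far = 28
Position 4 (value 4): max_ending_here = 32, max_so_far = 32
Position 5 (value 7): max_ending_here = 39, max_so_far = 39
Position 6 (value 15): max_ending_here = 54, max_so_far = 54
Position 7 (value 8): max_ending_here = 62, max_so_far = 62

Maximum subarray: [5, 11, 4, 8, 4, 7, 15, 8]
Maximum sum: 62

The maximum subarray is [5, 11, 4, 8, 4, 7, 15, 8] with sum 62. This subarray runs from index 0 to index 7.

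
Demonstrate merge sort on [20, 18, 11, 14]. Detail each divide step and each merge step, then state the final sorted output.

Merge sort trace:

Split: [20, 18, 11, 14] -> [20, 18] and [11, 14]
  Split: [20, 18] -> [20] and [18]
  Merge: [20] + [18] -> [18, 20]
  Split: [11, 14] -> [11] and [14]
  Merge: [11] + [14] -> [11, 14]
Merge: [18, 20] + [11, 14] -> [11, 14, 18, 20]

Final sorted array: [11, 14, 18, 20]

The merge sort proceeds by recursively splitting the array and merging sorted halves.
After all merges, the sorted array is [11, 14, 18, 20].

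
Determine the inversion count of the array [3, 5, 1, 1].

Finding inversions in [3, 5, 1, 1]:

(0, 2): arr[0]=3 > arr[2]=1
(0, 3): arr[0]=3 > arr[3]=1
(1, 2): arr[1]=5 > arr[2]=1
(1, 3): arr[1]=5 > arr[3]=1

Total inversions: 4

The array has 4 inversion(s): (0,2), (0,3), (1,2), (1,3). Each pair (i,j) satisfies i < j and arr[i] > arr[j].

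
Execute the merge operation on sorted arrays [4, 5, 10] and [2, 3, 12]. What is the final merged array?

Merging process:

Compare 4 vs 2: take 2 from right. Merged: [2]
Compare 4 vs 3: take 3 from right. Merged: [2, 3]
Compare 4 vs 12: take 4 from left. Merged: [2, 3, 4]
Compare 5 vs 12: take 5 from left. Merged: [2, 3, 4, 5]
Compare 10 vs 12: take 10 from left. Merged: [2, 3, 4, 5, 10]
Append remaining from right: [12]. Merged: [2, 3, 4, 5, 10, 12]

Final merged array: [2, 3, 4, 5, 10, 12]
Total comparisons: 5

The merged array is [2, 3, 4, 5, 10, 12], requiring 5 comparisons. The merge step runs in O(n) time where n is the total number of elements.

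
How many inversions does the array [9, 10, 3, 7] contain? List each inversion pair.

Finding inversions in [9, 10, 3, 7]:

(0, 2): arr[0]=9 > arr[2]=3
(0, 3): arr[0]=9 > arr[3]=7
(1, 2): arr[1]=10 > arr[2]=3
(1, 3): arr[1]=10 > arr[3]=7

Total inversions: 4

The array has 4 inversion(s): (0,2), (0,3), (1,2), (1,3). Each pair (i,j) satisfies i < j and arr[i] > arr[j].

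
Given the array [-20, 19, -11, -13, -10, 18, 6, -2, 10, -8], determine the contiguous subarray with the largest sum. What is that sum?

Using Kadane's algorithm on [-20, 19, -11, -13, -10, 18, 6, -2, 10, -8]:

Scanning through the array:
Position 1 (value 19): max_ending_here = 19, max_so_far = 19
Position 2 (value -11): max_ending_here = 8, max_so_far = 19
Position 3 (value -13): max_ending_here = -5, max_so_far = 19
Position 4 (value -10): max_ending_here = -10, max_so_far = 19
Position 5 (value 18): max_ending_here = 18, max_so_far = 19
Position 6 (value 6): max_ending_here = 24, max_so_far = 24
Position 7 (value -2): max_ending_here = 22, max_so_far = 24
Position 8 (value 10): max_ending_here = 32, max_so_far = 32
Position 9 (value -8): max_ending_here = 24, max_so_far = 32

Maximum subarray: [18, 6, -2, 10]
Maximum sum: 32

The maximum subarray is [18, 6, -2, 10] with sum 32. This subarray runs from index 5 to index 8.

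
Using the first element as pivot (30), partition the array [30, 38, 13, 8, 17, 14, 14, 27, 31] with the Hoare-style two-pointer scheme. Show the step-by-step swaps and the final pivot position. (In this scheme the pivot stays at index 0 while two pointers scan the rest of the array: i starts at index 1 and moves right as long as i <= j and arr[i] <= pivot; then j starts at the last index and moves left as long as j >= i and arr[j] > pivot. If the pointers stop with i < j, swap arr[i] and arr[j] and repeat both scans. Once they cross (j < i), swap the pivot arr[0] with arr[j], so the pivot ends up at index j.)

Hoare-style two-pointer partition with pivot = 30:

Initial array: [30, 38, 13, 8, 17, 14, 14, 27, 31]

Pointers start at i = 1, j = 8.
i stops at index 1 (arr[1]=38 > 30), j stops at index 7 (arr[7]=27 <= 30): swap arr[1] and arr[7], array becomes [30, 27, 13, 8, 17, 14, 14, 38, 31]
i ends at 7, j ends at 6: the pointers have crossed (j < i), so scanning stops.

Swap pivot arr[0] with arr[6] to place pivot at position 6: [14, 27, 13, 8, 17, 14, 30, 38, 31]
Pivot position: 6

After partitioning with pivot 30, the array becomes [14, 27, 13, 8, 17, 14, 30, 38, 31]. The pivot is placed at index 6. All elements to the left of the pivot are <= 30, and all elements to the right are > 30.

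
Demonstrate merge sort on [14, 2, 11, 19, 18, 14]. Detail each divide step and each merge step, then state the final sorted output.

Merge sort trace:

Split: [14, 2, 11, 19, 18, 14] -> [14, 2, 11] and [19, 18, 14]
  Split: [14, 2, 11] -> [14] and [2, 11]
    Split: [2, 11] -> [2] and [11]
    Merge: [2] + [11] -> [2, 11]
  Merge: [14] + [2, 11] -> [2, 11, 14]
  Split: [19, 18, 14] -> [19] and [18, 14]
    Split: [18, 14] -> [18] and [14]
    Merge: [18] + [14] -> [14, 18]
  Merge: [19] + [14, 18] -> [14, 18, 19]
Merge: [2, 11, 14] + [14, 18, 19] -> [2, 11, 14, 14, 18, 19]

Final sorted array: [2, 11, 14, 14, 18, 19]

The merge sort proceeds by recursively splitting the array and merging sorted halves.
After all merges, the sorted array is [2, 11, 14, 14, 18, 19].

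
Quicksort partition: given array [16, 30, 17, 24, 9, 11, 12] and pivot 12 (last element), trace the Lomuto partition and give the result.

Lomuto partition with pivot = 12:

Initial array: [16, 30, 17, 24, 9, 11, 12]

arr[0]=16 > 12: no swap
arr[1]=30 > 12: no swap
arr[2]=17 > 12: no swap
arr[3]=24 > 12: no swap
arr[4]=9 <= 12: swap with position 0, array becomes [9, 30, 17, 24, 16, 11, 12]
arr[5]=11 <= 12: swap with position 1, array becomes [9, 11, 17, 24, 16, 30, 12]

Place pivot at position 2: [9, 11, 12, 24, 16, 30, 17]
Pivot position: 2

After partitioning with pivot 12, the array becomes [9, 11, 12, 24, 16, 30, 17]. The pivot is placed at index 2. All elements to the left of the pivot are <= 12, and all elements to the right are > 12.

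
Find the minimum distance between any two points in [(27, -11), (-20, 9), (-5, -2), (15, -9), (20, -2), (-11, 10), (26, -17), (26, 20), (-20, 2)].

Computing all pairwise distances among 9 points:

d((27, -11), (-20, 9)) = 51.0784
d((27, -11), (-5, -2)) = 33.2415
d((27, -11), (15, -9)) = 12.1655
d((27, -11), (20, -2)) = 11.4018
d((27, -11), (-11, 10)) = 43.4166
d((27, -11), (26, -17)) = 6.0828 <-- minimum
d((27, -11), (26, 20)) = 31.0161
d((27, -11), (-20, 2)) = 48.7647
d((-20, 9), (-5, -2)) = 18.6011
d((-20, 9), (15, -9)) = 39.3573
d((-20, 9), (20, -2)) = 41.4849
d((-20, 9), (-11, 10)) = 9.0554
d((-20, 9), (26, -17)) = 52.8394
d((-20, 9), (26, 20)) = 47.2969
d((-20, 9), (-20, 2)) = 7.0
d((-5, -2), (15, -9)) = 21.1896
d((-5, -2), (20, -2)) = 25.0
d((-5, -2), (-11, 10)) = 13.4164
d((-5, -2), (26, -17)) = 34.4384
d((-5, -2), (26, 20)) = 38.0132
d((-5, -2), (-20, 2)) = 15.5242
d((15, -9), (20, -2)) = 8.6023
d((15, -9), (-11, 10)) = 32.2025
d((15, -9), (26, -17)) = 13.6015
d((15, -9), (26, 20)) = 31.0161
d((15, -9), (-20, 2)) = 36.6879
d((20, -2), (-11, 10)) = 33.2415
d((20, -2), (26, -17)) = 16.1555
d((20, -2), (26, 20)) = 22.8035
d((20, -2), (-20, 2)) = 40.1995
d((-11, 10), (26, -17)) = 45.8039
d((-11, 10), (26, 20)) = 38.3275
d((-11, 10), (-20, 2)) = 12.0416
d((26, -17), (26, 20)) = 37.0
d((26, -17), (-20, 2)) = 49.7695
d((26, 20), (-20, 2)) = 49.3964

Closest pair: (27, -11) and (26, -17) with distance 6.0828

The closest pair is (27, -11) and (26, -17) with Euclidean distance 6.0828. For 9 points, brute-force pairwise comparison is shown above. For large n, the divide-and-conquer algorithm (sort by x, recurse on halves, check the dividing strip) achieves O(n log n).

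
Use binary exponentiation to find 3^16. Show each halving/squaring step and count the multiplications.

Computing 3^16 by squaring (build up from 3^1; each line after the first costs one multiplication):

3^1 = 3
3^2 = (3^1)^2 = 3^2 = 9
3^4 = (3^2)^2 = 9^2 = 81
3^8 = (3^4)^2 = 81^2 = 6561
3^16 = (3^8)^2 = 6561^2 = 43046721

Result: 43046721
Multiplications needed: 4 (4 lines after 3^1)

3^16 = 43046721. Using exponentiation by squaring, this requires 4 multiplications. The key idea: if the exponent is even, square the half-power; if odd, multiply by the base once.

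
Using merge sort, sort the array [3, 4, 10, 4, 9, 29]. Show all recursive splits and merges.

Merge sort trace:

Split: [3, 4, 10, 4, 9, 29] -> [3, 4, 10] and [4, 9, 29]
  Split: [3, 4, 10] -> [3] and [4, 10]
    Split: [4, 10] -> [4] and [10]
    Merge: [4] + [10] -> [4, 10]
  Merge: [3] + [4, 10] -> [3, 4, 10]
  Split: [4, 9, 29] -> [4] and [9, 29]
    Split: [9, 29] -> [9] and [29]
    Merge: [9] + [29] -> [9, 29]
  Merge: [4] + [9, 29] -> [4, 9, 29]
Merge: [3, 4, 10] + [4, 9, 29] -> [3, 4, 4, 9, 10, 29]

Final sorted array: [3, 4, 4, 9, 10, 29]

The merge sort proceeds by recursively splitting the array and merging sorted halves.
After all merges, the sorted array is [3, 4, 4, 9, 10, 29].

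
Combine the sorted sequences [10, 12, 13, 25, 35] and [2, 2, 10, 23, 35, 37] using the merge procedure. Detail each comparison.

Merging process:

Compare 10 vs 2: take 2 from right. Merged: [2]
Compare 10 vs 2: take 2 from right. Merged: [2, 2]
Compare 10 vs 10: take 10 from left. Merged: [2, 2, 10]
Compare 12 vs 10: take 10 from right. Merged: [2, 2, 10, 10]
Compare 12 vs 23: take 12 from left. Merged: [2, 2, 10, 10, 12]
Compare 13 vs 23: take 13 from left. Merged: [2, 2, 10, 10, 12, 13]
Compare 25 vs 23: take 23 from right. Merged: [2, 2, 10, 10, 12, 13, 23]
Compare 25 vs 35: take 25 from left. Merged: [2, 2, 10, 10, 12, 13, 23, 25]
Compare 35 vs 35: take 35 from left. Merged: [2, 2, 10, 10, 12, 13, 23, 25, 35]
Append remaining from right: [35, 37]. Merged: [2, 2, 10, 10, 12, 13, 23, 25, 35, 35, 37]

Final merged array: [2, 2, 10, 10, 12, 13, 23, 25, 35, 35, 37]
Total comparisons: 9

The merged array is [2, 2, 10, 10, 12, 13, 23, 25, 35, 35, 37], requiring 9 comparisons. The merge step runs in O(n) time where n is the total number of elements.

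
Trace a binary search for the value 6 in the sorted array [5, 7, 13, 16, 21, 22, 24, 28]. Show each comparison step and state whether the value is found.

Binary search for 6 in [5, 7, 13, 16, 21, 22, 24, 28]:

lo=0, hi=7, mid=3, arr[mid]=16 -> 16 > 6, search left half
lo=0, hi=2, mid=1, arr[mid]=7 -> 7 > 6, search left half
lo=0, hi=0, mid=0, arr[mid]=5 -> 5 < 6, search right half
lo=1 > hi=0, target 6 not found

Binary search determines that 6 is not in the array after 3 comparisons. The search space was exhausted without finding the target.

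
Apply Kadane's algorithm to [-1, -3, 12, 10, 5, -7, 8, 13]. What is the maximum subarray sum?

Using Kadane's algorithm on [-1, -3, 12, 10, 5, -7, 8, 13]:

Scanning through the array:
Position 1 (value -3): max_ending_here = -3, max_so_far = -1
Position 2 (value 12): max_ending_here = 12, max_so_far = 12
Position 3 (value 10): max_ending_here = 22, max_so_far = 22
Position 4 (value 5): max_ending_here = 27, max_so_far = 27
Position 5 (value -7): max_ending_here = 20, max_so_far = 27
Position 6 (value 8): max_ending_here = 28, max_so_far = 28
Position 7 (value 13): max_ending_here = 41, max_so_far = 41

Maximum subarray: [12, 10, 5, -7, 8, 13]
Maximum sum: 41

The maximum subarray is [12, 10, 5, -7, 8, 13] with sum 41. This subarray runs from index 2 to index 7.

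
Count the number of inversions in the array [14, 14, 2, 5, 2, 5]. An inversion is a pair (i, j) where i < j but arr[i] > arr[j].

Finding inversions in [14, 14, 2, 5, 2, 5]:

(0, 2): arr[0]=14 > arr[2]=2
(0, 3): arr[0]=14 > arr[3]=5
(0, 4): arr[0]=14 > arr[4]=2
(0, 5): arr[0]=14 > arr[5]=5
(1, 2): arr[1]=14 > arr[2]=2
(1, 3): arr[1]=14 > arr[3]=5
(1, 4): arr[1]=14 > arr[4]=2
(1, 5): arr[1]=14 > arr[5]=5
(3, 4): arr[3]=5 > arr[4]=2

Total inversions: 9

The array has 9 inversion(s): (0,2), (0,3), (0,4), (0,5), (1,2), (1,3), (1,4), (1,5), (3,4). Each pair (i,j) satisfies i < j and arr[i] > arr[j].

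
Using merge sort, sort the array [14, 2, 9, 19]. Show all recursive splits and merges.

Merge sort trace:

Split: [14, 2, 9, 19] -> [14, 2] and [9, 19]
  Split: [14, 2] -> [14] and [2]
  Merge: [14] + [2] -> [2, 14]
  Split: [9, 19] -> [9] and [19]
  Merge: [9] + [19] -> [9, 19]
Merge: [2, 14] + [9, 19] -> [2, 9, 14, 19]

Final sorted array: [2, 9, 14, 19]

The merge sort proceeds by recursively splitting the array and merging sorted halves.
After all merges, the sorted array is [2, 9, 14, 19].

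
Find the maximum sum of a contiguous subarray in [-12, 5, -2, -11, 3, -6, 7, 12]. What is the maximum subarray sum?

Using Kadane's algorithm on [-12, 5, -2, -11, 3, -6, 7, 12]:

Scanning through the array:
Position 1 (value 5): max_ending_here = 5, max_so_far = 5
Position 2 (value -2): max_ending_here = 3, max_so_far = 5
Position 3 (value -11): max_ending_here = -8, max_so_far = 5
Position 4 (value 3): max_ending_here = 3, max_so_far = 5
Position 5 (value -6): max_ending_here = -3, max_so_far = 5
Position 6 (value 7): max_ending_here = 7, max_so_far = 7
Position 7 (value 12): max_ending_here = 19, max_so_far = 19

Maximum subarray: [7, 12]
Maximum sum: 19

The maximum subarray is [7, 12] with sum 19. This subarray runs from index 6 to index 7.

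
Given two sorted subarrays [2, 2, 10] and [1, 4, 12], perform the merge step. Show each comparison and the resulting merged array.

Merging process:

Compare 2 vs 1: take 1 from right. Merged: [1]
Compare 2 vs 4: take 2 from left. Merged: [1, 2]
Compare 2 vs 4: take 2 from left. Merged: [1, 2, 2]
Compare 10 vs 4: take 4 from right. Merged: [1, 2, 2, 4]
Compare 10 vs 12: take 10 from left. Merged: [1, 2, 2, 4, 10]
Append remaining from right: [12]. Merged: [1, 2, 2, 4, 10, 12]

Final merged array: [1, 2, 2, 4, 10, 12]
Total comparisons: 5

The merged array is [1, 2, 2, 4, 10, 12], requiring 5 comparisons. The merge step runs in O(n) time where n is the total number of elements.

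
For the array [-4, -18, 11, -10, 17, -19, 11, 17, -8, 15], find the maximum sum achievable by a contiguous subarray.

Using Kadane's algorithm on [-4, -18, 11, -10, 17, -19, 11, 17, -8, 15]:

Scanning through the array:
Position 1 (value -18): max_ending_here = -18, max_so_far = -4
Position 2 (value 11): max_ending_here = 11, max_so_far = 11
Position 3 (value -10): max_ending_here = 1, max_so_far = 11
Position 4 (value 17): max_ending_here = 18, max_so_far = 18
Position 5 (value -19): max_ending_here = -1, max_so_far = 18
Position 6 (value 11): max_ending_here = 11, max_so_far = 18
Position 7 (value 17): max_ending_here = 28, max_so_far = 28
Position 8 (value -8): max_ending_here = 20, max_so_far = 28
Position 9 (value 15): max_ending_here = 35, max_so_far = 35

Maximum subarray: [11, 17, -8, 15]
Maximum sum: 35

The maximum subarray is [11, 17, -8, 15] with sum 35. This subarray runs from index 6 to index 9.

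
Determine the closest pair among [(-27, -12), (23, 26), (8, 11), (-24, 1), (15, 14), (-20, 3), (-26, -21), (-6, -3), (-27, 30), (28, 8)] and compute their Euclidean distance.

Computing all pairwise distances among 10 points:

d((-27, -12), (23, 26)) = 62.8013
d((-27, -12), (8, 11)) = 41.8808
d((-27, -12), (-24, 1)) = 13.3417
d((-27, -12), (15, 14)) = 49.3964
d((-27, -12), (-20, 3)) = 16.5529
d((-27, -12), (-26, -21)) = 9.0554
d((-27, -12), (-6, -3)) = 22.8473
d((-27, -12), (-27, 30)) = 42.0
d((-27, -12), (28, 8)) = 58.5235
d((23, 26), (8, 11)) = 21.2132
d((23, 26), (-24, 1)) = 53.2353
d((23, 26), (15, 14)) = 14.4222
d((23, 26), (-20, 3)) = 48.7647
d((23, 26), (-26, -21)) = 67.897
d((23, 26), (-6, -3)) = 41.0122
d((23, 26), (-27, 30)) = 50.1597
d((23, 26), (28, 8)) = 18.6815
d((8, 11), (-24, 1)) = 33.5261
d((8, 11), (15, 14)) = 7.6158
d((8, 11), (-20, 3)) = 29.1204
d((8, 11), (-26, -21)) = 46.6905
d((8, 11), (-6, -3)) = 19.799
d((8, 11), (-27, 30)) = 39.8246
d((8, 11), (28, 8)) = 20.2237
d((-24, 1), (15, 14)) = 41.1096
d((-24, 1), (-20, 3)) = 4.4721 <-- minimum
d((-24, 1), (-26, -21)) = 22.0907
d((-24, 1), (-6, -3)) = 18.4391
d((-24, 1), (-27, 30)) = 29.1548
d((-24, 1), (28, 8)) = 52.469
d((15, 14), (-20, 3)) = 36.6879
d((15, 14), (-26, -21)) = 53.9073
d((15, 14), (-6, -3)) = 27.0185
d((15, 14), (-27, 30)) = 44.9444
d((15, 14), (28, 8)) = 14.3178
d((-20, 3), (-26, -21)) = 24.7386
d((-20, 3), (-6, -3)) = 15.2315
d((-20, 3), (-27, 30)) = 27.8927
d((-20, 3), (28, 8)) = 48.2597
d((-26, -21), (-6, -3)) = 26.9072
d((-26, -21), (-27, 30)) = 51.0098
d((-26, -21), (28, 8)) = 61.2944
d((-6, -3), (-27, 30)) = 39.1152
d((-6, -3), (28, 8)) = 35.7351
d((-27, 30), (28, 8)) = 59.2368

Closest pair: (-24, 1) and (-20, 3) with distance 4.4721

The closest pair is (-24, 1) and (-20, 3) with Euclidean distance 4.4721. For 10 points, brute-force pairwise comparison is shown above. For large n, the divide-and-conquer algorithm (sort by x, recurse on halves, check the dividing strip) achieves O(n log n).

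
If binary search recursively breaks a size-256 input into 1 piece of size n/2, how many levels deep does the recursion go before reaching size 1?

For divide and conquer with division factor 2:

Problem sizes at each level:
Level 0: 256
Level 1: 128
Level 2: 64
Level 3: 32
Level 4: 16
Level 5: 8
Level 6: 4
Level 7: 2
Level 8: 1

The root is level 0 and the size-1 base case is level 8 (the tree spans levels 0 through 8, i.e. 9 levels counting the root), so the depth is the number of divisions: log_2(256) = 8

The recursion tree depth is log_2(256) = 8. At each level, the problem size is divided by 2, so it takes 8 divisions to reduce to a base case of size 1. The algorithm makes 1 recursive call at each level.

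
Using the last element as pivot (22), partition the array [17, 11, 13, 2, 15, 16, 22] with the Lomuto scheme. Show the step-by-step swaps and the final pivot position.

Lomuto partition with pivot = 22:

Initial array: [17, 11, 13, 2, 15, 16, 22]

arr[0]=17 <= 22: swap with position 0, array becomes [17, 11, 13, 2, 15, 16, 22]
arr[1]=11 <= 22: swap with position 1, array becomes [17, 11, 13, 2, 15, 16, 22]
arr[2]=13 <= 22: swap with position 2, array becomes [17, 11, 13, 2, 15, 16, 22]
arr[3]=2 <= 22: swap with position 3, array becomes [17, 11, 13, 2, 15, 16, 22]
arr[4]=15 <= 22: swap with position 4, array becomes [17, 11, 13, 2, 15, 16, 22]
arr[5]=16 <= 22: swap with position 5, array becomes [17, 11, 13, 2, 15, 16, 22]

Place pivot at position 6: [17, 11, 13, 2, 15, 16, 22]
Pivot position: 6

After partitioning with pivot 22, the array becomes [17, 11, 13, 2, 15, 16, 22]. The pivot is placed at index 6. All elements to the left of the pivot are <= 22, and all elements to the right are > 22.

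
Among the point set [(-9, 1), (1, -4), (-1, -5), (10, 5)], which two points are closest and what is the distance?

Computing all pairwise distances among 4 points:

d((-9, 1), (1, -4)) = 11.1803
d((-9, 1), (-1, -5)) = 10.0
d((-9, 1), (10, 5)) = 19.4165
d((1, -4), (-1, -5)) = 2.2361 <-- minimum
d((1, -4), (10, 5)) = 12.7279
d((-1, -5), (10, 5)) = 14.8661

Closest pair: (1, -4) and (-1, -5) with distance 2.2361

The closest pair is (1, -4) and (-1, -5) with Euclidean distance 2.2361. For 4 points, brute-force pairwise comparison is shown above. For large n, the divide-and-conquer algorithm (sort by x, recurse on halves, check the dividing strip) achieves O(n log n).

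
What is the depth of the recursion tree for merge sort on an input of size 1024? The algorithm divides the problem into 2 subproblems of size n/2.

For divide and conquer with division factor 2:

Problem sizes at each level:
Level 0: 1024
Level 1: 512
Level 2: 256
Level 3: 128
Level 4: 64
Level 5: 32
Level 6: 16
Level 7: 8
Level 8: 4
Level 9: 2
Level 10: 1

The root is level 0 and the size-1 base case is level 10 (the tree spans levels 0 through 10, i.e. 11 levels counting the root), so the depth is the number of divisions: log_2(1024) = 10

The recursion tree depth is log_2(1024) = 10. At each level, the problem size is divided by 2, so it takes 10 divisions to reduce to a base case of size 1. The algorithm makes 2 recursive calls at each level.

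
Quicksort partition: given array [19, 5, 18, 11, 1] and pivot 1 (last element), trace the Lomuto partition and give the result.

Lomuto partition with pivot = 1:

Initial array: [19, 5, 18, 11, 1]

arr[0]=19 > 1: no swap
arr[1]=5 > 1: no swap
arr[2]=18 > 1: no swap
arr[3]=11 > 1: no swap

Place pivot at position 0: [1, 5, 18, 11, 19]
Pivot position: 0

After partitioning with pivot 1, the array becomes [1, 5, 18, 11, 19]. The pivot is placed at index 0. All elements to the left of the pivot are <= 1, and all elements to the right are > 1.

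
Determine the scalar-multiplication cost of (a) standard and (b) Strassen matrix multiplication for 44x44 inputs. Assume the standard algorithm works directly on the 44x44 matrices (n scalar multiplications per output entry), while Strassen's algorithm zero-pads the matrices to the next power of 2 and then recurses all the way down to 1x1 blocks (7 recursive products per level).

Matrix multiplication for 44x44 matrices:

Strassen's algorithm requires power-of-2 dimensions. Pad 44x44 to 64x64 (next power of 2).

Standard algorithm: 44^3 = 85184 multiplications
Strassen's algorithm: 7^(log2(64)) = 7^6 = 117649 multiplications
Difference: 85184 - 117649 = -32465 (Strassen uses MORE here due to padding overhead — for small or just-over-power-of-2 n, padding can outweigh the per-level savings)

Standard: 85184 multiplications (44^3). Strassen: 117649 multiplications (7^6, after padding to 64x64). Strassen reduces 8 recursive multiplications to 7 at each level.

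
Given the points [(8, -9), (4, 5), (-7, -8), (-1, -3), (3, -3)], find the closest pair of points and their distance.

Computing all pairwise distances among 5 points:

d((8, -9), (4, 5)) = 14.5602
d((8, -9), (-7, -8)) = 15.0333
d((8, -9), (-1, -3)) = 10.8167
d((8, -9), (3, -3)) = 7.8102
d((4, 5), (-7, -8)) = 17.0294
d((4, 5), (-1, -3)) = 9.434
d((4, 5), (3, -3)) = 8.0623
d((-7, -8), (-1, -3)) = 7.8102
d((-7, -8), (3, -3)) = 11.1803
d((-1, -3), (3, -3)) = 4.0 <-- minimum

Closest pair: (-1, -3) and (3, -3) with distance 4.0

The closest pair is (-1, -3) and (3, -3) with Euclidean distance 4.0. For 5 points, brute-force pairwise comparison is shown above. For large n, the divide-and-conquer algorithm (sort by x, recurse on halves, check the dividing strip) achieves O(n log n).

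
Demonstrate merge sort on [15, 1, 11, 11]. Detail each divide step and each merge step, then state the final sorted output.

Merge sort trace:

Split: [15, 1, 11, 11] -> [15, 1] and [11, 11]
  Split: [15, 1] -> [15] and [1]
  Merge: [15] + [1] -> [1, 15]
  Split: [11, 11] -> [11] and [11]
  Merge: [11] + [11] -> [11, 11]
Merge: [1, 15] + [11, 11] -> [1, 11, 11, 15]

Final sorted array: [1, 11, 11, 15]

The merge sort proceeds by recursively splitting the array and merging sorted halves.
After all merges, the sorted array is [1, 11, 11, 15].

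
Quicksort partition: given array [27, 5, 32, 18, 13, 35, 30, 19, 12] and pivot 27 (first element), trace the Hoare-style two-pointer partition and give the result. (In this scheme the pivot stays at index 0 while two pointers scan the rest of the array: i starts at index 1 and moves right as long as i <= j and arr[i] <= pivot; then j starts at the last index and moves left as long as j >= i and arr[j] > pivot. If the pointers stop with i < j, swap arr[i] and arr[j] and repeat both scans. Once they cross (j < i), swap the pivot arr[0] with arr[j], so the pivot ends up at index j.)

Hoare-style two-pointer partition with pivot = 27:

Initial array: [27, 5, 32, 18, 13, 35, 30, 19, 12]

Pointers start at i = 1, j = 8.
i stops at index 2 (arr[2]=32 > 27), j stops at index 8 (arr[8]=12 <= 27): swap arr[2] and arr[8], array becomes [27, 5, 12, 18, 13, 35, 30, 19, 32]
i stops at index 5 (arr[5]=35 > 27), j stops at index 7 (arr[7]=19 <= 27): swap arr[5] and arr[7], array becomes [27, 5, 12, 18, 13, 19, 30, 35, 32]
i ends at 6, j ends at 5: the pointers have crossed (j < i), so scanning stops.

Swap pivot arr[0] with arr[5] to place pivot at position 5: [19, 5, 12, 18, 13, 27, 30, 35, 32]
Pivot position: 5

After partitioning with pivot 27, the array becomes [19, 5, 12, 18, 13, 27, 30, 35, 32]. The pivot is placed at index 5. All elements to the left of the pivot are <= 27, and all elements to the right are > 27.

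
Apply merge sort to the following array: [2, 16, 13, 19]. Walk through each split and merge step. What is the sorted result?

Merge sort trace:

Split: [2, 16, 13, 19] -> [2, 16] and [13, 19]
  Split: [2, 16] -> [2] and [16]
  Merge: [2] + [16] -> [2, 16]
  Split: [13, 19] -> [13] and [19]
  Merge: [13] + [19] -> [13, 19]
Merge: [2, 16] + [13, 19] -> [2, 13, 16, 19]

Final sorted array: [2, 13, 16, 19]

The merge sort proceeds by recursively splitting the array and merging sorted halves.
After all merges, the sorted array is [2, 13, 16, 19].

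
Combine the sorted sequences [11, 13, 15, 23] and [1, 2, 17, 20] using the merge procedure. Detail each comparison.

Merging process:

Compare 11 vs 1: take 1 from right. Merged: [1]
Compare 11 vs 2: take 2 from right. Merged: [1, 2]
Compare 11 vs 17: take 11 from left. Merged: [1, 2, 11]
Compare 13 vs 17: take 13 from left. Merged: [1, 2, 11, 13]
Compare 15 vs 17: take 15 from left. Merged: [1, 2, 11, 13, 15]
Compare 23 vs 17: take 17 from right. Merged: [1, 2, 11, 13, 15, 17]
Compare 23 vs 20: take 20 from right. Merged: [1, 2, 11, 13, 15, 17, 20]
Append remaining from left: [23]. Merged: [1, 2, 11, 13, 15, 17, 20, 23]

Final merged array: [1, 2, 11, 13, 15, 17, 20, 23]
Total comparisons: 7

The merged array is [1, 2, 11, 13, 15, 17, 20, 23], requiring 7 comparisons. The merge step runs in O(n) time where n is the total number of elements.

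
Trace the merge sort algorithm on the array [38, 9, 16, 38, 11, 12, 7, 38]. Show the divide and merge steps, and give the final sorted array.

Merge sort trace:

Split: [38, 9, 16, 38, 11, 12, 7, 38] -> [38, 9, 16, 38] and [11, 12, 7, 38]
  Split: [38, 9, 16, 38] -> [38, 9] and [16, 38]
    Split: [38, 9] -> [38] and [9]
    Merge: [38] + [9] -> [9, 38]
    Split: [16, 38] -> [16] and [38]
    Merge: [16] + [38] -> [16, 38]
  Merge: [9, 38] + [16, 38] -> [9, 16, 38, 38]
  Split: [11, 12, 7, 38] -> [11, 12] and [7, 38]
    Split: [11, 12] -> [11] and [12]
    Merge: [11] + [12] -> [11, 12]
    Split: [7, 38] -> [7] and [38]
    Merge: [7] + [38] -> [7, 38]
  Merge: [11, 12] + [7, 38] -> [7, 11, 12, 38]
Merge: [9, 16, 38, 38] + [7, 11, 12, 38] -> [7, 9, 11, 12, 16, 38, 38, 38]

Final sorted array: [7, 9, 11, 12, 16, 38, 38, 38]

The merge sort proceeds by recursively splitting the array and merging sorted halves.
After all merges, the sorted array is [7, 9, 11, 12, 16, 38, 38, 38].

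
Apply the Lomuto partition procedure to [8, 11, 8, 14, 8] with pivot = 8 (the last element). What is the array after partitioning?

Lomuto partition with pivot = 8:

Initial array: [8, 11, 8, 14, 8]

arr[0]=8 <= 8: swap with position 0, array becomes [8, 11, 8, 14, 8]
arr[1]=11 > 8: no swap
arr[2]=8 <= 8: swap with position 1, array becomes [8, 8, 11, 14, 8]
arr[3]=14 > 8: no swap

Place pivot at position 2: [8, 8, 8, 14, 11]
Pivot position: 2

After partitioning with pivot 8, the array becomes [8, 8, 8, 14, 11]. The pivot is placed at index 2. All elements to the left of the pivot are <= 8, and all elements to the right are > 8.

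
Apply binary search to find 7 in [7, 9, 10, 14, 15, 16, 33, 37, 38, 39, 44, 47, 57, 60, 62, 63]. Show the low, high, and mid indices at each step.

Binary search for 7 in [7, 9, 10, 14, 15, 16, 33, 37, 38, 39, 44, 47, 57, 60, 62, 63]:

lo=0, hi=15, mid=7, arr[mid]=37 -> 37 > 7, search left half
lo=0, hi=6, mid=3, arr[mid]=14 -> 14 > 7, search left half
lo=0, hi=2, mid=1, arr[mid]=9 -> 9 > 7, search left half
lo=0, hi=0, mid=0, arr[mid]=7 -> Found target at index 0!

Binary search finds 7 at index 0 after 4 comparisons. The search repeatedly halves the search space by comparing with the middle element.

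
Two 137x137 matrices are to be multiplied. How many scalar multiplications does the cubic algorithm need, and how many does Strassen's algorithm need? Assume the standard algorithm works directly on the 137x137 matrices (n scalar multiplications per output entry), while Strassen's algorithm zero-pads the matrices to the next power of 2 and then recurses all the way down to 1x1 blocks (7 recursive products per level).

Matrix multiplication for 137x137 matrices:

Strassen's algorithm requires power-of-2 dimensions. Pad 137x137 to 256x256 (next power of 2).

Standard algorithm: 137^3 = 2571353 multiplications
Strassen's algorithm: 7^(log2(256)) = 7^8 = 5764801 multiplications
Difference: 2571353 - 5764801 = -3193448 (Strassen uses MORE here due to padding overhead — for small or just-over-power-of-2 n, padding can outweigh the per-level savings)

Standard: 2571353 multiplications (137^3). Strassen: 5764801 multiplications (7^8, after padding to 256x256). Strassen reduces 8 recursive multiplications to 7 at each level.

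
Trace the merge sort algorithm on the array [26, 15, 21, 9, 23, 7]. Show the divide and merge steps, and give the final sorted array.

Merge sort trace:

Split: [26, 15, 21, 9, 23, 7] -> [26, 15, 21] and [9, 23, 7]
  Split: [26, 15, 21] -> [26] and [15, 21]
    Split: [15, 21] -> [15] and [21]
    Merge: [15] + [21] -> [15, 21]
  Merge: [26] + [15, 21] -> [15, 21, 26]
  Split: [9, 23, 7] -> [9] and [23, 7]
    Split: [23, 7] -> [23] and [7]
    Merge: [23] + [7] -> [7, 23]
  Merge: [9] + [7, 23] -> [7, 9, 23]
Merge: [15, 21, 26] + [7, 9, 23] -> [7, 9, 15, 21, 23, 26]

Final sorted array: [7, 9, 15, 21, 23, 26]

The merge sort proceeds by recursively splitting the array and merging sorted halves.
After all merges, the sorted array is [7, 9, 15, 21, 23, 26].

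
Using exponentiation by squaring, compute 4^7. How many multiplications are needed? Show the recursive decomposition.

Computing 4^7 by squaring (build up from 4^1; each line after the first costs one multiplication):

4^1 = 4
4^2 = (4^1)^2 = 4^2 = 16
4^3 = 4 * 4^2 = 4 * 16 = 64
4^6 = (4^3)^2 = 64^2 = 4096
4^7 = 4 * 4^6 = 4 * 4096 = 16384

Result: 16384
Multiplications needed: 4 (4 lines after 4^1)

4^7 = 16384. Using exponentiation by squaring, this requires 4 multiplications. The key idea: if the exponent is even, square the half-power; if odd, multiply by the base once.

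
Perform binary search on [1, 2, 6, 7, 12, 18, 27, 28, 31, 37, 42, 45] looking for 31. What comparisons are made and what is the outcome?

Binary search for 31 in [1, 2, 6, 7, 12, 18, 27, 28, 31, 37, 42, 45]:

lo=0, hi=11, mid=5, arr[mid]=18 -> 18 < 31, search right half
lo=6, hi=11, mid=8, arr[mid]=31 -> Found target at index 8!

Binary search finds 31 at index 8 after 2 comparisons. The search repeatedly halves the search space by comparing with the middle element.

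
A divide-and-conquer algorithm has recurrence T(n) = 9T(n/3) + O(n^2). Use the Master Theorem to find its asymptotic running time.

Master Theorem for T(n) = 9T(n/3) + O(n^2):

a = 9, b = 3, c = 2
log_b(a) = log_3(9) = 2.0000

Case 2: c = 2 = log_3(9) = 2.0000
T(n) = O(n^2 log n) = O(n^2 log n)

For T(n) = 9T(n/3) + O(n^2): log_3(9) = 2.0000. This is Case 2 of the Master Theorem (c = log_b(a), equal work at all levels), giving O(n^2 log n).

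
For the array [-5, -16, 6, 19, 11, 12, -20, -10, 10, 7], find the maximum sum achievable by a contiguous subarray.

Using Kadane's algorithm on [-5, -16, 6, 19, 11, 12, -20, -10, 10, 7]:

Scanning through the array:
Position 1 (value -16): max_ending_here = -16, max_so_far = -5
Position 2 (value 6): max_ending_here = 6, max_so_far = 6
Position 3 (value 19): max_ending_here = 25, max_so_far = 25
Position 4 (value 11): max_ending_here = 36, max_so_far = 36
Position 5 (value 12): max_ending_here = 48, max_so_far = 48
Position 6 (value -20): max_ending_here = 28, max_so_far = 48
Position 7 (value -10): max_ending_here = 18, max_so_far = 48
Position 8 (value 10): max_ending_here = 28, max_so_far = 48
Position 9 (value 7): max_ending_here = 35, max_so_far = 48

Maximum subarray: [6, 19, 11, 12]
Maximum sum: 48

The maximum subarray is [6, 19, 11, 12] with sum 48. This subarray runs from index 2 to index 5.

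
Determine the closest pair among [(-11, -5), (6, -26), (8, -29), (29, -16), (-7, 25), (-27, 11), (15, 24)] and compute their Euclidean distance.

Computing all pairwise distances among 7 points:

d((-11, -5), (6, -26)) = 27.0185
d((-11, -5), (8, -29)) = 30.6105
d((-11, -5), (29, -16)) = 41.4849
d((-11, -5), (-7, 25)) = 30.2655
d((-11, -5), (-27, 11)) = 22.6274
d((-11, -5), (15, 24)) = 38.9487
d((6, -26), (8, -29)) = 3.6056 <-- minimum
d((6, -26), (29, -16)) = 25.0799
d((6, -26), (-7, 25)) = 52.6308
d((6, -26), (-27, 11)) = 49.5782
d((6, -26), (15, 24)) = 50.8035
d((8, -29), (29, -16)) = 24.6982
d((8, -29), (-7, 25)) = 56.0446
d((8, -29), (-27, 11)) = 53.1507
d((8, -29), (15, 24)) = 53.4603
d((29, -16), (-7, 25)) = 54.5619
d((29, -16), (-27, 11)) = 62.1691
d((29, -16), (15, 24)) = 42.3792
d((-7, 25), (-27, 11)) = 24.4131
d((-7, 25), (15, 24)) = 22.0227
d((-27, 11), (15, 24)) = 43.9659

Closest pair: (6, -26) and (8, -29) with distance 3.6056

The closest pair is (6, -26) and (8, -29) with Euclidean distance 3.6056. For 7 points, brute-force pairwise comparison is shown above. For large n, the divide-and-conquer algorithm (sort by x, recurse on halves, check the dividing strip) achieves O(n log n).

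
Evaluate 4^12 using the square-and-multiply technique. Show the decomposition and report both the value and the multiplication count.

Computing 4^12 by squaring (build up from 4^1; each line after the first costs one multiplication):

4^1 = 4
4^2 = (4^1)^2 = 4^2 = 16
4^3 = 4 * 4^2 = 4 * 16 = 64
4^6 = (4^3)^2 = 64^2 = 4096
4^12 = (4^6)^2 = 4096^2 = 16777216

Result: 16777216
Multiplications needed: 4 (4 lines after 4^1)

4^12 = 16777216. Using exponentiation by squaring, this requires 4 multiplications. The key idea: if the exponent is even, square the half-power; if odd, multiply by the base once.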